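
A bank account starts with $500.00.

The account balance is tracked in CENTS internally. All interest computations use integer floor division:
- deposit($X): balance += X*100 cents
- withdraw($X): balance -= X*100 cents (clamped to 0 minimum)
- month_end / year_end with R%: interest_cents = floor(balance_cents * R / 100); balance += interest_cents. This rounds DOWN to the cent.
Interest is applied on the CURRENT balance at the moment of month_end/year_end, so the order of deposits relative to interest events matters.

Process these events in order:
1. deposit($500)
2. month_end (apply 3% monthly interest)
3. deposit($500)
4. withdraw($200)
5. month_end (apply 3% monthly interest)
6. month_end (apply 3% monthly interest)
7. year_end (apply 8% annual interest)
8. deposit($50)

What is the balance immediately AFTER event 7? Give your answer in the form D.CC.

Answer: 1523.86

Derivation:
After 1 (deposit($500)): balance=$1000.00 total_interest=$0.00
After 2 (month_end (apply 3% monthly interest)): balance=$1030.00 total_interest=$30.00
After 3 (deposit($500)): balance=$1530.00 total_interest=$30.00
After 4 (withdraw($200)): balance=$1330.00 total_interest=$30.00
After 5 (month_end (apply 3% monthly interest)): balance=$1369.90 total_interest=$69.90
After 6 (month_end (apply 3% monthly interest)): balance=$1410.99 total_interest=$110.99
After 7 (year_end (apply 8% annual interest)): balance=$1523.86 total_interest=$223.86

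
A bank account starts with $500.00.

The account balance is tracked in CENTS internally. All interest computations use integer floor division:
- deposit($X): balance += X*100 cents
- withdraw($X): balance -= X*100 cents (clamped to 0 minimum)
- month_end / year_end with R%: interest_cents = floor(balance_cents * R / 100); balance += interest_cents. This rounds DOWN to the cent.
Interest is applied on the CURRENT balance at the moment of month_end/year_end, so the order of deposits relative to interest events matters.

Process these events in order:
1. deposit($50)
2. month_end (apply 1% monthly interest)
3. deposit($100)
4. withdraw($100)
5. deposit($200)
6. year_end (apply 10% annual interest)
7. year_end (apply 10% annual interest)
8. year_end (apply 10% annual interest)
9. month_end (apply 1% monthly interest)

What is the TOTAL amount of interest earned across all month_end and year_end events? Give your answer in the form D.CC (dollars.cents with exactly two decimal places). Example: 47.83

Answer: 265.61

Derivation:
After 1 (deposit($50)): balance=$550.00 total_interest=$0.00
After 2 (month_end (apply 1% monthly interest)): balance=$555.50 total_interest=$5.50
After 3 (deposit($100)): balance=$655.50 total_interest=$5.50
After 4 (withdraw($100)): balance=$555.50 total_interest=$5.50
After 5 (deposit($200)): balance=$755.50 total_interest=$5.50
After 6 (year_end (apply 10% annual interest)): balance=$831.05 total_interest=$81.05
After 7 (year_end (apply 10% annual interest)): balance=$914.15 total_interest=$164.15
After 8 (year_end (apply 10% annual interest)): balance=$1005.56 total_interest=$255.56
After 9 (month_end (apply 1% monthly interest)): balance=$1015.61 total_interest=$265.61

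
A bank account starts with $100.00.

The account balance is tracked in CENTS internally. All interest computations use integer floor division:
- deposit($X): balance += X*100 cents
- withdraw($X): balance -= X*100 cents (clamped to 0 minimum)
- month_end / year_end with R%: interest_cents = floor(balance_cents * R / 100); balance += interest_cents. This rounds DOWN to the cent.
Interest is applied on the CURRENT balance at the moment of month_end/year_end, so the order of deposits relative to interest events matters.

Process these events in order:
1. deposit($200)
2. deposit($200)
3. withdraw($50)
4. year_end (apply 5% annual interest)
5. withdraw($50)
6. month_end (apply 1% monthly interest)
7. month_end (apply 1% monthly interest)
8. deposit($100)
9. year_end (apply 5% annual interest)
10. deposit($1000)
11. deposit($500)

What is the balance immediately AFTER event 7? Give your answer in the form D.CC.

After 1 (deposit($200)): balance=$300.00 total_interest=$0.00
After 2 (deposit($200)): balance=$500.00 total_interest=$0.00
After 3 (withdraw($50)): balance=$450.00 total_interest=$0.00
After 4 (year_end (apply 5% annual interest)): balance=$472.50 total_interest=$22.50
After 5 (withdraw($50)): balance=$422.50 total_interest=$22.50
After 6 (month_end (apply 1% monthly interest)): balance=$426.72 total_interest=$26.72
After 7 (month_end (apply 1% monthly interest)): balance=$430.98 total_interest=$30.98

Answer: 430.98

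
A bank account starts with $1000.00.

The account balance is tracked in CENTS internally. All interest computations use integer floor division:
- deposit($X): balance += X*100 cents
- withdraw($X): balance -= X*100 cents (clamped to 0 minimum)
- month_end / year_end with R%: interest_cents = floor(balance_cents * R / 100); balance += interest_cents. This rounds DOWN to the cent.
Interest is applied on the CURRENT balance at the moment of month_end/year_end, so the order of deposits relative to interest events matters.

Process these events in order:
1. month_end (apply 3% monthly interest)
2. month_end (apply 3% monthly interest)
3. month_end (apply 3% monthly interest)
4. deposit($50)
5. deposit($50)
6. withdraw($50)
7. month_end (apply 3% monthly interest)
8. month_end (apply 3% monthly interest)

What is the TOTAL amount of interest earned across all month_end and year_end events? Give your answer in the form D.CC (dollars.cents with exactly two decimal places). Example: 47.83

Answer: 162.31

Derivation:
After 1 (month_end (apply 3% monthly interest)): balance=$1030.00 total_interest=$30.00
After 2 (month_end (apply 3% monthly interest)): balance=$1060.90 total_interest=$60.90
After 3 (month_end (apply 3% monthly interest)): balance=$1092.72 total_interest=$92.72
After 4 (deposit($50)): balance=$1142.72 total_interest=$92.72
After 5 (deposit($50)): balance=$1192.72 total_interest=$92.72
After 6 (withdraw($50)): balance=$1142.72 total_interest=$92.72
After 7 (month_end (apply 3% monthly interest)): balance=$1177.00 total_interest=$127.00
After 8 (month_end (apply 3% monthly interest)): balance=$1212.31 total_interest=$162.31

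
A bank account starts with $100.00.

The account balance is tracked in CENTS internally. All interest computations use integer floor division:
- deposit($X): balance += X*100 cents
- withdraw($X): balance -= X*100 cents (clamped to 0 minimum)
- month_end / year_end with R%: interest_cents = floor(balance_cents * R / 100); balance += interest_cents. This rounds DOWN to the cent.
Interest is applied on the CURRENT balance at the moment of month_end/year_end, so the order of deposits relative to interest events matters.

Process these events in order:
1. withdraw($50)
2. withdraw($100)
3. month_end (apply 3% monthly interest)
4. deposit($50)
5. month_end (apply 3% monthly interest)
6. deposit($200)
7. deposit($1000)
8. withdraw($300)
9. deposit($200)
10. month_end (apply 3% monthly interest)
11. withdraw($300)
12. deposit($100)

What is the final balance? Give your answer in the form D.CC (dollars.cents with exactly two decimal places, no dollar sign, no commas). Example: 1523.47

After 1 (withdraw($50)): balance=$50.00 total_interest=$0.00
After 2 (withdraw($100)): balance=$0.00 total_interest=$0.00
After 3 (month_end (apply 3% monthly interest)): balance=$0.00 total_interest=$0.00
After 4 (deposit($50)): balance=$50.00 total_interest=$0.00
After 5 (month_end (apply 3% monthly interest)): balance=$51.50 total_interest=$1.50
After 6 (deposit($200)): balance=$251.50 total_interest=$1.50
After 7 (deposit($1000)): balance=$1251.50 total_interest=$1.50
After 8 (withdraw($300)): balance=$951.50 total_interest=$1.50
After 9 (deposit($200)): balance=$1151.50 total_interest=$1.50
After 10 (month_end (apply 3% monthly interest)): balance=$1186.04 total_interest=$36.04
After 11 (withdraw($300)): balance=$886.04 total_interest=$36.04
After 12 (deposit($100)): balance=$986.04 total_interest=$36.04

Answer: 986.04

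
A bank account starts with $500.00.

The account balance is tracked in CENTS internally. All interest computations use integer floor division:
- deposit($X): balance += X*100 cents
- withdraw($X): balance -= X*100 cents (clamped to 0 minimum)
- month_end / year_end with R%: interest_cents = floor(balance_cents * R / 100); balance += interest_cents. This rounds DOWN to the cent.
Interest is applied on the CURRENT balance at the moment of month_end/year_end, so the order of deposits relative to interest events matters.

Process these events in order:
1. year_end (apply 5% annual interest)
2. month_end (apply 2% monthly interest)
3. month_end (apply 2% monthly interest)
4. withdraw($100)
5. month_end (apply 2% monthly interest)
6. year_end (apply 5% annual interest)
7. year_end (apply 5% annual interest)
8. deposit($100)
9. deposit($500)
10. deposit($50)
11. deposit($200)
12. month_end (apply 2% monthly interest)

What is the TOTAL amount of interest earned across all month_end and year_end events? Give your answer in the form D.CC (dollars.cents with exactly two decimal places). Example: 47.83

Answer: 128.80

Derivation:
After 1 (year_end (apply 5% annual interest)): balance=$525.00 total_interest=$25.00
After 2 (month_end (apply 2% monthly interest)): balance=$535.50 total_interest=$35.50
After 3 (month_end (apply 2% monthly interest)): balance=$546.21 total_interest=$46.21
After 4 (withdraw($100)): balance=$446.21 total_interest=$46.21
After 5 (month_end (apply 2% monthly interest)): balance=$455.13 total_interest=$55.13
After 6 (year_end (apply 5% annual interest)): balance=$477.88 total_interest=$77.88
After 7 (year_end (apply 5% annual interest)): balance=$501.77 total_interest=$101.77
After 8 (deposit($100)): balance=$601.77 total_interest=$101.77
After 9 (deposit($500)): balance=$1101.77 total_interest=$101.77
After 10 (deposit($50)): balance=$1151.77 total_interest=$101.77
After 11 (deposit($200)): balance=$1351.77 total_interest=$101.77
After 12 (month_end (apply 2% monthly interest)): balance=$1378.80 total_interest=$128.80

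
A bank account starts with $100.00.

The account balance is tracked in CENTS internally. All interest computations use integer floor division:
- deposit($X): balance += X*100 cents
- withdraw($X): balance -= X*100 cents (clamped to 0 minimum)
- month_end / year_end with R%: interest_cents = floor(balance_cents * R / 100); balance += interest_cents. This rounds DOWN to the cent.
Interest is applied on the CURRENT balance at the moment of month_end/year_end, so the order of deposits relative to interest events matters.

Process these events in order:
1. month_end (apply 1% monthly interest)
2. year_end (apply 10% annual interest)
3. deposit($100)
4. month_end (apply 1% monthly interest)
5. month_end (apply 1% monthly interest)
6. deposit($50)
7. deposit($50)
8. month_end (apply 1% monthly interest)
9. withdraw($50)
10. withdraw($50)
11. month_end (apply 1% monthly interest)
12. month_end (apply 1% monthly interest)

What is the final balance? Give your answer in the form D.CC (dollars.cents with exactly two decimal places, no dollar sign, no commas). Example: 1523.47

Answer: 222.87

Derivation:
After 1 (month_end (apply 1% monthly interest)): balance=$101.00 total_interest=$1.00
After 2 (year_end (apply 10% annual interest)): balance=$111.10 total_interest=$11.10
After 3 (deposit($100)): balance=$211.10 total_interest=$11.10
After 4 (month_end (apply 1% monthly interest)): balance=$213.21 total_interest=$13.21
After 5 (month_end (apply 1% monthly interest)): balance=$215.34 total_interest=$15.34
After 6 (deposit($50)): balance=$265.34 total_interest=$15.34
After 7 (deposit($50)): balance=$315.34 total_interest=$15.34
After 8 (month_end (apply 1% monthly interest)): balance=$318.49 total_interest=$18.49
After 9 (withdraw($50)): balance=$268.49 total_interest=$18.49
After 10 (withdraw($50)): balance=$218.49 total_interest=$18.49
After 11 (month_end (apply 1% monthly interest)): balance=$220.67 total_interest=$20.67
After 12 (month_end (apply 1% monthly interest)): balance=$222.87 total_interest=$22.87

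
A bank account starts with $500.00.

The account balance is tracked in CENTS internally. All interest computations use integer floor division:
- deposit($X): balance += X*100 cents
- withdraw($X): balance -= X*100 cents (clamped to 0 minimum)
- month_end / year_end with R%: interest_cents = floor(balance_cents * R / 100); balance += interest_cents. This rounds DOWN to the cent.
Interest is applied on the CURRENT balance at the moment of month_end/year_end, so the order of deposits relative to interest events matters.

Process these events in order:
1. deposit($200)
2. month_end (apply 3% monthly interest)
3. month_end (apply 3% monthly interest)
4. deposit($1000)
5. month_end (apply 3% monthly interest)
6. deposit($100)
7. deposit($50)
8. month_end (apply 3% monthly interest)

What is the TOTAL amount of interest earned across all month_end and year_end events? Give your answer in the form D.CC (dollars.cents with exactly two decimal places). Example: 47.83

After 1 (deposit($200)): balance=$700.00 total_interest=$0.00
After 2 (month_end (apply 3% monthly interest)): balance=$721.00 total_interest=$21.00
After 3 (month_end (apply 3% monthly interest)): balance=$742.63 total_interest=$42.63
After 4 (deposit($1000)): balance=$1742.63 total_interest=$42.63
After 5 (month_end (apply 3% monthly interest)): balance=$1794.90 total_interest=$94.90
After 6 (deposit($100)): balance=$1894.90 total_interest=$94.90
After 7 (deposit($50)): balance=$1944.90 total_interest=$94.90
After 8 (month_end (apply 3% monthly interest)): balance=$2003.24 total_interest=$153.24

Answer: 153.24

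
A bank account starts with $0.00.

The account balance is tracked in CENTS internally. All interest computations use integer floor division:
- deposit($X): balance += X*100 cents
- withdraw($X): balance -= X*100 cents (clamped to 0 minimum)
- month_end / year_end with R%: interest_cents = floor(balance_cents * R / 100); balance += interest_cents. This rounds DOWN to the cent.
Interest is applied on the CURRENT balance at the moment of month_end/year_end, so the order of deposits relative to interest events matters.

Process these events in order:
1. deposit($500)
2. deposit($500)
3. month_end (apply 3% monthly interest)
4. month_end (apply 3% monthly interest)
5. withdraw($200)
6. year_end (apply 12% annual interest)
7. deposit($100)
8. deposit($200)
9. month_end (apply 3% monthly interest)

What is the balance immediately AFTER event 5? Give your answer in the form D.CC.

Answer: 860.90

Derivation:
After 1 (deposit($500)): balance=$500.00 total_interest=$0.00
After 2 (deposit($500)): balance=$1000.00 total_interest=$0.00
After 3 (month_end (apply 3% monthly interest)): balance=$1030.00 total_interest=$30.00
After 4 (month_end (apply 3% monthly interest)): balance=$1060.90 total_interest=$60.90
After 5 (withdraw($200)): balance=$860.90 total_interest=$60.90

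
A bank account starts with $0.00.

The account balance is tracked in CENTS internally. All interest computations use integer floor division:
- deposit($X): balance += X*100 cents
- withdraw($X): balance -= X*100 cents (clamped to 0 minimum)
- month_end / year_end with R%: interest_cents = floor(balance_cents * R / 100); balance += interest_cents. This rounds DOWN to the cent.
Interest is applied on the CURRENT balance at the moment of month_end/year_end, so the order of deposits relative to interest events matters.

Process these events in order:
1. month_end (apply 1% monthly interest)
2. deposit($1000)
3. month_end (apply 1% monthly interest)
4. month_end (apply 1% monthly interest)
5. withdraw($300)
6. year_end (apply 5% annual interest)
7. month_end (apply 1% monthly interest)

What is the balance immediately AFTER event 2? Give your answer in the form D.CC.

Answer: 1000.00

Derivation:
After 1 (month_end (apply 1% monthly interest)): balance=$0.00 total_interest=$0.00
After 2 (deposit($1000)): balance=$1000.00 total_interest=$0.00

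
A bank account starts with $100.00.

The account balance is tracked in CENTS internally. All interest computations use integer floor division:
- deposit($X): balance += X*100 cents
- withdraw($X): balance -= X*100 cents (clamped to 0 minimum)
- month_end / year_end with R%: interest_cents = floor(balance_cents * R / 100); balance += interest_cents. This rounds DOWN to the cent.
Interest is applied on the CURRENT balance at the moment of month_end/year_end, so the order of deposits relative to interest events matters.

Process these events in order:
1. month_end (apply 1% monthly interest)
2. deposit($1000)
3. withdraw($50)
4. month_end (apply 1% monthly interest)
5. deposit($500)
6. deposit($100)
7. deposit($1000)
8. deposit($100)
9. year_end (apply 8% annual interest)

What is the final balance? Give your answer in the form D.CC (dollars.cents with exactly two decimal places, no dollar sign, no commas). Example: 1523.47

Answer: 2982.43

Derivation:
After 1 (month_end (apply 1% monthly interest)): balance=$101.00 total_interest=$1.00
After 2 (deposit($1000)): balance=$1101.00 total_interest=$1.00
After 3 (withdraw($50)): balance=$1051.00 total_interest=$1.00
After 4 (month_end (apply 1% monthly interest)): balance=$1061.51 total_interest=$11.51
After 5 (deposit($500)): balance=$1561.51 total_interest=$11.51
After 6 (deposit($100)): balance=$1661.51 total_interest=$11.51
After 7 (deposit($1000)): balance=$2661.51 total_interest=$11.51
After 8 (deposit($100)): balance=$2761.51 total_interest=$11.51
After 9 (year_end (apply 8% annual interest)): balance=$2982.43 total_interest=$232.43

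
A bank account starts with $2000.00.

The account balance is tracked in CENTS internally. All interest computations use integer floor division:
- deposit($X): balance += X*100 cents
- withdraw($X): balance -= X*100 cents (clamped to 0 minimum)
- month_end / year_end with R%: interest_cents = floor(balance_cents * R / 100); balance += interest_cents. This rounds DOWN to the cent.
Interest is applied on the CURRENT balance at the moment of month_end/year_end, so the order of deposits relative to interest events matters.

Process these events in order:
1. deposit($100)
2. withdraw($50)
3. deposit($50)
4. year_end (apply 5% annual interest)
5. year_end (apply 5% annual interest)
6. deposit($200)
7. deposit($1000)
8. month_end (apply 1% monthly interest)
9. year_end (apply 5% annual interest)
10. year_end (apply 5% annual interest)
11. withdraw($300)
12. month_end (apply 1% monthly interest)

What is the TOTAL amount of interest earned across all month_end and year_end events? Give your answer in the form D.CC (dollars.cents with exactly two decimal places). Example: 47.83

Answer: 650.45

Derivation:
After 1 (deposit($100)): balance=$2100.00 total_interest=$0.00
After 2 (withdraw($50)): balance=$2050.00 total_interest=$0.00
After 3 (deposit($50)): balance=$2100.00 total_interest=$0.00
After 4 (year_end (apply 5% annual interest)): balance=$2205.00 total_interest=$105.00
After 5 (year_end (apply 5% annual interest)): balance=$2315.25 total_interest=$215.25
After 6 (deposit($200)): balance=$2515.25 total_interest=$215.25
After 7 (deposit($1000)): balance=$3515.25 total_interest=$215.25
After 8 (month_end (apply 1% monthly interest)): balance=$3550.40 total_interest=$250.40
After 9 (year_end (apply 5% annual interest)): balance=$3727.92 total_interest=$427.92
After 10 (year_end (apply 5% annual interest)): balance=$3914.31 total_interest=$614.31
After 11 (withdraw($300)): balance=$3614.31 total_interest=$614.31
After 12 (month_end (apply 1% monthly interest)): balance=$3650.45 total_interest=$650.45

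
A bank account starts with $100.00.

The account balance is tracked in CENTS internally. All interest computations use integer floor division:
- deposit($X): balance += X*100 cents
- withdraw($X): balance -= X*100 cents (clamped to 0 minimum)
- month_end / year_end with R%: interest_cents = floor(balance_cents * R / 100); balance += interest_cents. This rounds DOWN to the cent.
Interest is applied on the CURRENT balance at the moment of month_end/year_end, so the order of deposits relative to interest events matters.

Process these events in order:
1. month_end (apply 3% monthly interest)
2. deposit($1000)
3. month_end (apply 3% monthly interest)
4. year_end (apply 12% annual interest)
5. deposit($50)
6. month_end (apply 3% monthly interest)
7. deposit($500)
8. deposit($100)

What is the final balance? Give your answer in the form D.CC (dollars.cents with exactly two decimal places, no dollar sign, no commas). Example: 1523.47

After 1 (month_end (apply 3% monthly interest)): balance=$103.00 total_interest=$3.00
After 2 (deposit($1000)): balance=$1103.00 total_interest=$3.00
After 3 (month_end (apply 3% monthly interest)): balance=$1136.09 total_interest=$36.09
After 4 (year_end (apply 12% annual interest)): balance=$1272.42 total_interest=$172.42
After 5 (deposit($50)): balance=$1322.42 total_interest=$172.42
After 6 (month_end (apply 3% monthly interest)): balance=$1362.09 total_interest=$212.09
After 7 (deposit($500)): balance=$1862.09 total_interest=$212.09
After 8 (deposit($100)): balance=$1962.09 total_interest=$212.09

Answer: 1962.09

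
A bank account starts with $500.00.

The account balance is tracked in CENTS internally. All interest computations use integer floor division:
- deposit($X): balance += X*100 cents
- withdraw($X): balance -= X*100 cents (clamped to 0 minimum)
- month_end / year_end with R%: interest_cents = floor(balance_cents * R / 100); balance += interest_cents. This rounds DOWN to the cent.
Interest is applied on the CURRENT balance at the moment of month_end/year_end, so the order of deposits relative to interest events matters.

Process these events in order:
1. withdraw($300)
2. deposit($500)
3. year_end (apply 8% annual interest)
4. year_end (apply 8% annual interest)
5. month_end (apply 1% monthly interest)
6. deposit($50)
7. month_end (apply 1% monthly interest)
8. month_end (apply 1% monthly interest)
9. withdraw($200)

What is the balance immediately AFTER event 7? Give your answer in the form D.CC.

Answer: 883.38

Derivation:
After 1 (withdraw($300)): balance=$200.00 total_interest=$0.00
After 2 (deposit($500)): balance=$700.00 total_interest=$0.00
After 3 (year_end (apply 8% annual interest)): balance=$756.00 total_interest=$56.00
After 4 (year_end (apply 8% annual interest)): balance=$816.48 total_interest=$116.48
After 5 (month_end (apply 1% monthly interest)): balance=$824.64 total_interest=$124.64
After 6 (deposit($50)): balance=$874.64 total_interest=$124.64
After 7 (month_end (apply 1% monthly interest)): balance=$883.38 total_interest=$133.38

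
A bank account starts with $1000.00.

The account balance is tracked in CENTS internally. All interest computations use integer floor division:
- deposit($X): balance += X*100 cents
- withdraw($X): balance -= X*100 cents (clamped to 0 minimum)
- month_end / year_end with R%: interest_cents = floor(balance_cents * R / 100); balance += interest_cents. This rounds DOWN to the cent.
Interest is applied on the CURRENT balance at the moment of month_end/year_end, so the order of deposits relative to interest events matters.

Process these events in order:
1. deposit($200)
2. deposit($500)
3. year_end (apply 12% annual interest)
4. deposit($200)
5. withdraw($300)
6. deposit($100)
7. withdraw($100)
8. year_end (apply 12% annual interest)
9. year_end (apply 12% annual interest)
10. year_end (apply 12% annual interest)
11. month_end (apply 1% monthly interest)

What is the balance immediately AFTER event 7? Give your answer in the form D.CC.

Answer: 1804.00

Derivation:
After 1 (deposit($200)): balance=$1200.00 total_interest=$0.00
After 2 (deposit($500)): balance=$1700.00 total_interest=$0.00
After 3 (year_end (apply 12% annual interest)): balance=$1904.00 total_interest=$204.00
After 4 (deposit($200)): balance=$2104.00 total_interest=$204.00
After 5 (withdraw($300)): balance=$1804.00 total_interest=$204.00
After 6 (deposit($100)): balance=$1904.00 total_interest=$204.00
After 7 (withdraw($100)): balance=$1804.00 total_interest=$204.00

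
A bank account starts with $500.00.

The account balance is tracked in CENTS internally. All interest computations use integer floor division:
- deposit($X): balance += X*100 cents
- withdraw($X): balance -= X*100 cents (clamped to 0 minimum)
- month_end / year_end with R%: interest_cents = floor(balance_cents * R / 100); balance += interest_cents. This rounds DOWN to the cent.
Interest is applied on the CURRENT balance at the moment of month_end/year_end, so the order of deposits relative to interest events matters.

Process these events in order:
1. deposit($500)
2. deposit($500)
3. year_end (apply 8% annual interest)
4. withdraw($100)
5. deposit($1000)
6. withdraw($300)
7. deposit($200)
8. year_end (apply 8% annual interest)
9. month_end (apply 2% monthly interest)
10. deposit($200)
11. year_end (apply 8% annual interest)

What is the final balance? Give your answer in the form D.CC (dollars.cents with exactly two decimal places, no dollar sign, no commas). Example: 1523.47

After 1 (deposit($500)): balance=$1000.00 total_interest=$0.00
After 2 (deposit($500)): balance=$1500.00 total_interest=$0.00
After 3 (year_end (apply 8% annual interest)): balance=$1620.00 total_interest=$120.00
After 4 (withdraw($100)): balance=$1520.00 total_interest=$120.00
After 5 (deposit($1000)): balance=$2520.00 total_interest=$120.00
After 6 (withdraw($300)): balance=$2220.00 total_interest=$120.00
After 7 (deposit($200)): balance=$2420.00 total_interest=$120.00
After 8 (year_end (apply 8% annual interest)): balance=$2613.60 total_interest=$313.60
After 9 (month_end (apply 2% monthly interest)): balance=$2665.87 total_interest=$365.87
After 10 (deposit($200)): balance=$2865.87 total_interest=$365.87
After 11 (year_end (apply 8% annual interest)): balance=$3095.13 total_interest=$595.13

Answer: 3095.13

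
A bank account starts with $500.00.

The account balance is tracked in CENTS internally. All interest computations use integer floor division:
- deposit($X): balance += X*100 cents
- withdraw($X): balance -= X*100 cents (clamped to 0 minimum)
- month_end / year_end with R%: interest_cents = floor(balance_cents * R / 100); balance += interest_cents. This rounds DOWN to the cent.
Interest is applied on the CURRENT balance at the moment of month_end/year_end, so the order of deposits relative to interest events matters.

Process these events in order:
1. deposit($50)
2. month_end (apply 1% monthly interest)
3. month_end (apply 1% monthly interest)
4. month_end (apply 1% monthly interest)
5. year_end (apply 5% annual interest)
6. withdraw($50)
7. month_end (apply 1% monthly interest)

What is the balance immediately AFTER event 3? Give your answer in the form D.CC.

After 1 (deposit($50)): balance=$550.00 total_interest=$0.00
After 2 (month_end (apply 1% monthly interest)): balance=$555.50 total_interest=$5.50
After 3 (month_end (apply 1% monthly interest)): balance=$561.05 total_interest=$11.05

Answer: 561.05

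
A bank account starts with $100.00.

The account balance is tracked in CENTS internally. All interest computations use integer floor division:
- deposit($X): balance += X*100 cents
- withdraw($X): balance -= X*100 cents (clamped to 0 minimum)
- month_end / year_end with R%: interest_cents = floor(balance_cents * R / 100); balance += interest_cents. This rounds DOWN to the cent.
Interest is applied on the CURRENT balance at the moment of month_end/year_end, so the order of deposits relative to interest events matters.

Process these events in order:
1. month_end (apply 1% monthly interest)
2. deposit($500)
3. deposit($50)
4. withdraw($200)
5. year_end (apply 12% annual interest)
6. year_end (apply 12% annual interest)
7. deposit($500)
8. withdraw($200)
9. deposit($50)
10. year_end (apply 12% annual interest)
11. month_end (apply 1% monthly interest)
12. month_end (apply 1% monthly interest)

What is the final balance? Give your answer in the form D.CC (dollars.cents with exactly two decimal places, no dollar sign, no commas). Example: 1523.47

After 1 (month_end (apply 1% monthly interest)): balance=$101.00 total_interest=$1.00
After 2 (deposit($500)): balance=$601.00 total_interest=$1.00
After 3 (deposit($50)): balance=$651.00 total_interest=$1.00
After 4 (withdraw($200)): balance=$451.00 total_interest=$1.00
After 5 (year_end (apply 12% annual interest)): balance=$505.12 total_interest=$55.12
After 6 (year_end (apply 12% annual interest)): balance=$565.73 total_interest=$115.73
After 7 (deposit($500)): balance=$1065.73 total_interest=$115.73
After 8 (withdraw($200)): balance=$865.73 total_interest=$115.73
After 9 (deposit($50)): balance=$915.73 total_interest=$115.73
After 10 (year_end (apply 12% annual interest)): balance=$1025.61 total_interest=$225.61
After 11 (month_end (apply 1% monthly interest)): balance=$1035.86 total_interest=$235.86
After 12 (month_end (apply 1% monthly interest)): balance=$1046.21 total_interest=$246.21

Answer: 1046.21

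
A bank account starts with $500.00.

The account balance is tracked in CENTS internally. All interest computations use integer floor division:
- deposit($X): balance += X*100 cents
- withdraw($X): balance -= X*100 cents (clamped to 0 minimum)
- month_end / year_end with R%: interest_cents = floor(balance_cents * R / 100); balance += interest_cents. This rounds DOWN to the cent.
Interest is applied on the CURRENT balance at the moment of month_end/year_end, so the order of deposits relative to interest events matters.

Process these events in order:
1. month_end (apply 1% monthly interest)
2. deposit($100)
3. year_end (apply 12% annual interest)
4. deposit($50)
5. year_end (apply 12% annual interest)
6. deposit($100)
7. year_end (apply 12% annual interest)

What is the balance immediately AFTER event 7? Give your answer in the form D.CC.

After 1 (month_end (apply 1% monthly interest)): balance=$505.00 total_interest=$5.00
After 2 (deposit($100)): balance=$605.00 total_interest=$5.00
After 3 (year_end (apply 12% annual interest)): balance=$677.60 total_interest=$77.60
After 4 (deposit($50)): balance=$727.60 total_interest=$77.60
After 5 (year_end (apply 12% annual interest)): balance=$814.91 total_interest=$164.91
After 6 (deposit($100)): balance=$914.91 total_interest=$164.91
After 7 (year_end (apply 12% annual interest)): balance=$1024.69 total_interest=$274.69

Answer: 1024.69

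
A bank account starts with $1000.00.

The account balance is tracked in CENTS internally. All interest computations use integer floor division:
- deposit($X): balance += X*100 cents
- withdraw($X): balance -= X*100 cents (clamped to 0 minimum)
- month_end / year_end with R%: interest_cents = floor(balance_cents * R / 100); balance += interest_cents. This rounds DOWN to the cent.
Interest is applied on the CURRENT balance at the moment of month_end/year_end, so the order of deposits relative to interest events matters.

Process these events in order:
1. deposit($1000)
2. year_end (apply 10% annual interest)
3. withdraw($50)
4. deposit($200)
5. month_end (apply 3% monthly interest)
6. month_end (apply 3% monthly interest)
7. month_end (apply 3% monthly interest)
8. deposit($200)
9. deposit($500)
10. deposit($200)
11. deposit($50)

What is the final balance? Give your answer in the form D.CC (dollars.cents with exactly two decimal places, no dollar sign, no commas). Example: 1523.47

Answer: 3517.90

Derivation:
After 1 (deposit($1000)): balance=$2000.00 total_interest=$0.00
After 2 (year_end (apply 10% annual interest)): balance=$2200.00 total_interest=$200.00
After 3 (withdraw($50)): balance=$2150.00 total_interest=$200.00
After 4 (deposit($200)): balance=$2350.00 total_interest=$200.00
After 5 (month_end (apply 3% monthly interest)): balance=$2420.50 total_interest=$270.50
After 6 (month_end (apply 3% monthly interest)): balance=$2493.11 total_interest=$343.11
After 7 (month_end (apply 3% monthly interest)): balance=$2567.90 total_interest=$417.90
After 8 (deposit($200)): balance=$2767.90 total_interest=$417.90
After 9 (deposit($500)): balance=$3267.90 total_interest=$417.90
After 10 (deposit($200)): balance=$3467.90 total_interest=$417.90
After 11 (deposit($50)): balance=$3517.90 total_interest=$417.90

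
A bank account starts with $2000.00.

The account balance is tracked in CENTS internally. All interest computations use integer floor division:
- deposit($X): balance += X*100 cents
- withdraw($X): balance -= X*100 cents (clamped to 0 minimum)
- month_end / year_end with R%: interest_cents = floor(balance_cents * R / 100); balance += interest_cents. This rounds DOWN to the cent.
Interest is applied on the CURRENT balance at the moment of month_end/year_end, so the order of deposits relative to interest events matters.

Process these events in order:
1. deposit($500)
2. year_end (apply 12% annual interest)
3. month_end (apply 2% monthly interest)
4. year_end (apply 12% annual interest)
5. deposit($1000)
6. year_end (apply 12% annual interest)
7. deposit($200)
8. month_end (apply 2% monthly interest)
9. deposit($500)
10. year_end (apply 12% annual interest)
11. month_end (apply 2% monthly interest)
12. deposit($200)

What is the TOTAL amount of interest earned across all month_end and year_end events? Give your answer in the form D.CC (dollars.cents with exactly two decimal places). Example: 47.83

After 1 (deposit($500)): balance=$2500.00 total_interest=$0.00
After 2 (year_end (apply 12% annual interest)): balance=$2800.00 total_interest=$300.00
After 3 (month_end (apply 2% monthly interest)): balance=$2856.00 total_interest=$356.00
After 4 (year_end (apply 12% annual interest)): balance=$3198.72 total_interest=$698.72
After 5 (deposit($1000)): balance=$4198.72 total_interest=$698.72
After 6 (year_end (apply 12% annual interest)): balance=$4702.56 total_interest=$1202.56
After 7 (deposit($200)): balance=$4902.56 total_interest=$1202.56
After 8 (month_end (apply 2% monthly interest)): balance=$5000.61 total_interest=$1300.61
After 9 (deposit($500)): balance=$5500.61 total_interest=$1300.61
After 10 (year_end (apply 12% annual interest)): balance=$6160.68 total_interest=$1960.68
After 11 (month_end (apply 2% monthly interest)): balance=$6283.89 total_interest=$2083.89
After 12 (deposit($200)): balance=$6483.89 total_interest=$2083.89

Answer: 2083.89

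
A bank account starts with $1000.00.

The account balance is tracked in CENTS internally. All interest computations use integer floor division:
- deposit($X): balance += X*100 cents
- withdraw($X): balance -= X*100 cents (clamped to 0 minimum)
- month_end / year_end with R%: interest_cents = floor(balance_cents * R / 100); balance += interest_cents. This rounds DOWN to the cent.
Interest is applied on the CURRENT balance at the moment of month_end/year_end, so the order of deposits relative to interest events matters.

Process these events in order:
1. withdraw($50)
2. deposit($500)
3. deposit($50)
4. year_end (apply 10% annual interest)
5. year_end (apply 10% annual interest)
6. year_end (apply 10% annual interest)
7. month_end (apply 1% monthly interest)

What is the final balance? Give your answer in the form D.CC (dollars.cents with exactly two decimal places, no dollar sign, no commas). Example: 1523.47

Answer: 2016.46

Derivation:
After 1 (withdraw($50)): balance=$950.00 total_interest=$0.00
After 2 (deposit($500)): balance=$1450.00 total_interest=$0.00
After 3 (deposit($50)): balance=$1500.00 total_interest=$0.00
After 4 (year_end (apply 10% annual interest)): balance=$1650.00 total_interest=$150.00
After 5 (year_end (apply 10% annual interest)): balance=$1815.00 total_interest=$315.00
After 6 (year_end (apply 10% annual interest)): balance=$1996.50 total_interest=$496.50
After 7 (month_end (apply 1% monthly interest)): balance=$2016.46 total_interest=$516.46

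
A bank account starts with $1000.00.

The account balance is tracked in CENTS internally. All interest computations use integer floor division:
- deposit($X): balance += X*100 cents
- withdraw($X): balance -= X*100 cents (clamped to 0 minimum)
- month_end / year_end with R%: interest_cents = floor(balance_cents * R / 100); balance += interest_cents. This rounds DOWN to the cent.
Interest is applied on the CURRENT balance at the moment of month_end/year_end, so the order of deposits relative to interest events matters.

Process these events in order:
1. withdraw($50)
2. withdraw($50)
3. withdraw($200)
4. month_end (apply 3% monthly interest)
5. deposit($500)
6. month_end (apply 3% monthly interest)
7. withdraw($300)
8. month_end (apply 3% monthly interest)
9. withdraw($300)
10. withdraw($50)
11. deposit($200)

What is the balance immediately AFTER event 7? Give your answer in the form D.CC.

After 1 (withdraw($50)): balance=$950.00 total_interest=$0.00
After 2 (withdraw($50)): balance=$900.00 total_interest=$0.00
After 3 (withdraw($200)): balance=$700.00 total_interest=$0.00
After 4 (month_end (apply 3% monthly interest)): balance=$721.00 total_interest=$21.00
After 5 (deposit($500)): balance=$1221.00 total_interest=$21.00
After 6 (month_end (apply 3% monthly interest)): balance=$1257.63 total_interest=$57.63
After 7 (withdraw($300)): balance=$957.63 total_interest=$57.63

Answer: 957.63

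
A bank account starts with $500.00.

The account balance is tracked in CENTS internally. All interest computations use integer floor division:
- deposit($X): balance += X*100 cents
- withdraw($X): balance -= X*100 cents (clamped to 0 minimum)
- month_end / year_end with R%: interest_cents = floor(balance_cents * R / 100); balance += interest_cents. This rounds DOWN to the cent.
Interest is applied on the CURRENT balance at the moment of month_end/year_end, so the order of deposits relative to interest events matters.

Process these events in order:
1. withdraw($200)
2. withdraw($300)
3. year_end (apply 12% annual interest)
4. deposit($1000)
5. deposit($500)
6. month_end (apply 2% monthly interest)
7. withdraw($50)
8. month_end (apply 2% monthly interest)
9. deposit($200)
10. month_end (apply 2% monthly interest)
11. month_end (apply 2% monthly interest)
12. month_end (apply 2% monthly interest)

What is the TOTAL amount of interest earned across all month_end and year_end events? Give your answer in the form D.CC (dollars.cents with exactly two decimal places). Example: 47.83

After 1 (withdraw($200)): balance=$300.00 total_interest=$0.00
After 2 (withdraw($300)): balance=$0.00 total_interest=$0.00
After 3 (year_end (apply 12% annual interest)): balance=$0.00 total_interest=$0.00
After 4 (deposit($1000)): balance=$1000.00 total_interest=$0.00
After 5 (deposit($500)): balance=$1500.00 total_interest=$0.00
After 6 (month_end (apply 2% monthly interest)): balance=$1530.00 total_interest=$30.00
After 7 (withdraw($50)): balance=$1480.00 total_interest=$30.00
After 8 (month_end (apply 2% monthly interest)): balance=$1509.60 total_interest=$59.60
After 9 (deposit($200)): balance=$1709.60 total_interest=$59.60
After 10 (month_end (apply 2% monthly interest)): balance=$1743.79 total_interest=$93.79
After 11 (month_end (apply 2% monthly interest)): balance=$1778.66 total_interest=$128.66
After 12 (month_end (apply 2% monthly interest)): balance=$1814.23 total_interest=$164.23

Answer: 164.23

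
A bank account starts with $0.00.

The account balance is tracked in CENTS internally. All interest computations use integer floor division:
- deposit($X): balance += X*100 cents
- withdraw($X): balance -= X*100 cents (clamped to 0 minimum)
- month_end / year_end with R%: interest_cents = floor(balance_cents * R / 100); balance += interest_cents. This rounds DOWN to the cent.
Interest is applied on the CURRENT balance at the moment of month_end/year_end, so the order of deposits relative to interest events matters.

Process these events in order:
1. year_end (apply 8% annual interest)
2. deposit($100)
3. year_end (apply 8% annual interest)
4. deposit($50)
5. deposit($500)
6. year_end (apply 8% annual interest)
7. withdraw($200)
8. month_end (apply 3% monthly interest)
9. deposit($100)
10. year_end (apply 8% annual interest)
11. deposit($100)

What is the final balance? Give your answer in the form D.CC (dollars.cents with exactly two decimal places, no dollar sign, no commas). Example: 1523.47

Answer: 776.02

Derivation:
After 1 (year_end (apply 8% annual interest)): balance=$0.00 total_interest=$0.00
After 2 (deposit($100)): balance=$100.00 total_interest=$0.00
After 3 (year_end (apply 8% annual interest)): balance=$108.00 total_interest=$8.00
After 4 (deposit($50)): balance=$158.00 total_interest=$8.00
After 5 (deposit($500)): balance=$658.00 total_interest=$8.00
After 6 (year_end (apply 8% annual interest)): balance=$710.64 total_interest=$60.64
After 7 (withdraw($200)): balance=$510.64 total_interest=$60.64
After 8 (month_end (apply 3% monthly interest)): balance=$525.95 total_interest=$75.95
After 9 (deposit($100)): balance=$625.95 total_interest=$75.95
After 10 (year_end (apply 8% annual interest)): balance=$676.02 total_interest=$126.02
After 11 (deposit($100)): balance=$776.02 total_interest=$126.02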